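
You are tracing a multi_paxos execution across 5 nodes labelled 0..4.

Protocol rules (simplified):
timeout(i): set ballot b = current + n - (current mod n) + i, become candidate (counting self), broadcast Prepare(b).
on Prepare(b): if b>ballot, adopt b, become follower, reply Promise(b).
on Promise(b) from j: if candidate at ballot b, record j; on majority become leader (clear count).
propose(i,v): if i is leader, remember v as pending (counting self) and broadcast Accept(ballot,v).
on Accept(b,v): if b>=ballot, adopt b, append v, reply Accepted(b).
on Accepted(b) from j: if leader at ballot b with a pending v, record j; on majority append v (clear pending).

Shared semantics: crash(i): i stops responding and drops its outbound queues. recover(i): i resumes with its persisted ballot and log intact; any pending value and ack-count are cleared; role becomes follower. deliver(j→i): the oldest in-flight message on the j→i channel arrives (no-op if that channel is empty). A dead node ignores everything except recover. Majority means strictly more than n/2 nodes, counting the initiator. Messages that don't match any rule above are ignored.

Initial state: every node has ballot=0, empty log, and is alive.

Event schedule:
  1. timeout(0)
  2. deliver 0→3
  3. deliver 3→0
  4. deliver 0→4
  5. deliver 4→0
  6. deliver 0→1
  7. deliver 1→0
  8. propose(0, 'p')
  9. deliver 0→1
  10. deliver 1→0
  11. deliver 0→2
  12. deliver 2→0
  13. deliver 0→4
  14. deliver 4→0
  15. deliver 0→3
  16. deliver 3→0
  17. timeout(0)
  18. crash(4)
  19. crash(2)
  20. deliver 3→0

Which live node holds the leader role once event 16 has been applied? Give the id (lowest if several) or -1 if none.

0

[1] timeout(0) → N0(cand b5 [-])
[2] deliver 0→3 → N3(foll b5 [-])
[3] deliver 3→0 → ∅
[4] deliver 0→4 → N4(foll b5 [-])
[5] deliver 4→0 → N0(lead b5 [-])
[6] deliver 0→1 → N1(foll b5 [-])
[7] deliver 1→0 → ∅
[8] propose(0,'p') → ∅
[9] deliver 0→1 → N1(foll b5 [p])
[10] deliver 1→0 → ∅
[11] deliver 0→2 → N2(foll b5 [-])
[12] deliver 2→0 → ∅
[13] deliver 0→4 → N4(foll b5 [p])
[14] deliver 4→0 → N0(lead b5 [p])
[15] deliver 0→3 → N3(foll b5 [p])
[16] deliver 3→0 → ∅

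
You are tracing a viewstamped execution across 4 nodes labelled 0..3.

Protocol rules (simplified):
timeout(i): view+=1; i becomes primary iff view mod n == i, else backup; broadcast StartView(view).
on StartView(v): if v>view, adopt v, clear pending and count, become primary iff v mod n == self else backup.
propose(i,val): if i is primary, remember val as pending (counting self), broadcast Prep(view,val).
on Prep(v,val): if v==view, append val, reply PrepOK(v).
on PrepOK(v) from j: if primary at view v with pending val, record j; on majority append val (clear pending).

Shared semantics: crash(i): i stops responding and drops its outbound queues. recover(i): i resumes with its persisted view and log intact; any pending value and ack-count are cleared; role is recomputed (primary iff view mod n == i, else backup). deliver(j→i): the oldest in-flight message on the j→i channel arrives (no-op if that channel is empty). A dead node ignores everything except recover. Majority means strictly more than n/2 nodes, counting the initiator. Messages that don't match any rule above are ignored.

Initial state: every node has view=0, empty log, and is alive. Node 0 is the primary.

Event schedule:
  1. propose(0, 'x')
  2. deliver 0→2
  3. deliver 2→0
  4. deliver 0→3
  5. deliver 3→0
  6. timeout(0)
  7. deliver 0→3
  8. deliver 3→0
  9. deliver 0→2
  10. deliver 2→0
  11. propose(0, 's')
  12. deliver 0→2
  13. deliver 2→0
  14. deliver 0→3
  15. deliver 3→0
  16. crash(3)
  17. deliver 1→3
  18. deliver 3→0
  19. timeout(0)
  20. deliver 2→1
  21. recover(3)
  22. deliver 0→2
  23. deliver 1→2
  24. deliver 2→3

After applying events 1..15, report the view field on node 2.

1. propose(0,'x'):  nop
2. deliver 0→2:  <2:back v0 x>
3. deliver 2→0:  nop
4. deliver 0→3:  <3:back v0 x>
5. deliver 3→0:  <0:prim v0 x>
6. timeout(0):  <0:back v1 x>
7. deliver 0→3:  <3:back v1 x>
8. deliver 3→0:  nop
9. deliver 0→2:  <2:back v1 x>
10. deliver 2→0:  nop
11. propose(0,'s'):  nop
12. deliver 0→2:  nop
13. deliver 2→0:  nop
14. deliver 0→3:  nop
15. deliver 3→0:  nop

1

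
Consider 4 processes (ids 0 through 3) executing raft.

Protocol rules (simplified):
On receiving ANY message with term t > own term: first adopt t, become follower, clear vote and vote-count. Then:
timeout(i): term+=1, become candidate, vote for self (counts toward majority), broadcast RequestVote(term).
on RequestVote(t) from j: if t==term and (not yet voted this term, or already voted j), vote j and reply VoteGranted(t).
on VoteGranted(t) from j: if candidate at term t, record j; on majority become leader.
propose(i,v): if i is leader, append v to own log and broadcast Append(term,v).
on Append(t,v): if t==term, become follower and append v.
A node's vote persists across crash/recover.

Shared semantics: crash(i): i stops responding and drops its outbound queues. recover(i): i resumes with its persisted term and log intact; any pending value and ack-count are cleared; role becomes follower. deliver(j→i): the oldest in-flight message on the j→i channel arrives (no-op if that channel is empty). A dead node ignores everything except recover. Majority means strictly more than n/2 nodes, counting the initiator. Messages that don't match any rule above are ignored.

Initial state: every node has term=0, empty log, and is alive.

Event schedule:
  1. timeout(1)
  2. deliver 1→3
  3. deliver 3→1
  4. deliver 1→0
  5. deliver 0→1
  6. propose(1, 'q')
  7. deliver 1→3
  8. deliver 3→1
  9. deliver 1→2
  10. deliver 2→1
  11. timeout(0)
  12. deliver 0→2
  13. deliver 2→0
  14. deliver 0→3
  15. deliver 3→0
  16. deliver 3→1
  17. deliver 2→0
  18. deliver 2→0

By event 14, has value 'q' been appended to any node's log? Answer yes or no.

yes

1. timeout(1):  <1:cand t1 ->
2. deliver 1→3:  <3:foll t1 ->
3. deliver 3→1:  nop
4. deliver 1→0:  <0:foll t1 ->
5. deliver 0→1:  <1:lead t1 ->
6. propose(1,'q'):  <1:lead t1 q>
7. deliver 1→3:  <3:foll t1 q>
8. deliver 3→1:  nop
9. deliver 1→2:  <2:foll t1 ->
10. deliver 2→1:  nop
11. timeout(0):  <0:cand t2 ->
12. deliver 0→2:  <2:foll t2 ->
13. deliver 2→0:  nop
14. deliver 0→3:  <3:foll t2 q>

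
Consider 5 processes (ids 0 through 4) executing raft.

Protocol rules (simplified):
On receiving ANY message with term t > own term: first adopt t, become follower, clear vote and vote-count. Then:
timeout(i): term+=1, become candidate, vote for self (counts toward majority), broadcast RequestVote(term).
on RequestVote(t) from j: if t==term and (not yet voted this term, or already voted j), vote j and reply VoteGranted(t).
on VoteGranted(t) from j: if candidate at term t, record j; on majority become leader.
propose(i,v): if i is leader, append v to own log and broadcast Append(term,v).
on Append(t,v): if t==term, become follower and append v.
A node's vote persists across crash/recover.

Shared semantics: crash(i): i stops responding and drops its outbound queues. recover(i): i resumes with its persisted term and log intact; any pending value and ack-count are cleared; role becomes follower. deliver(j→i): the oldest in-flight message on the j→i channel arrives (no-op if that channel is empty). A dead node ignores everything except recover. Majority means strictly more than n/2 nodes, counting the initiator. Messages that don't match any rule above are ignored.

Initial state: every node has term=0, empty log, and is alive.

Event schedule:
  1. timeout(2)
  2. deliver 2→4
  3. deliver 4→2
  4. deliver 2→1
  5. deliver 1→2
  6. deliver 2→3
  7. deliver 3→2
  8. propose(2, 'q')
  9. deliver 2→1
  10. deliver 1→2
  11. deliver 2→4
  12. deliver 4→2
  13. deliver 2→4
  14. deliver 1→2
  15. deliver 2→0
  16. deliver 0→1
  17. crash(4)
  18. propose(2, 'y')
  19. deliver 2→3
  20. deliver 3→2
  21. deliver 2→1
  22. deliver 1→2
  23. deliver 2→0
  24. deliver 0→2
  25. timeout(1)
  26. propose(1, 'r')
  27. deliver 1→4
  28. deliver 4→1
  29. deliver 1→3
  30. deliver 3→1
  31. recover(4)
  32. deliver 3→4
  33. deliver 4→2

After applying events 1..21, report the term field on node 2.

1

[1] timeout(2) → N2(cand t1 [-])
[2] deliver 2→4 → N4(foll t1 [-])
[3] deliver 4→2 → ∅
[4] deliver 2→1 → N1(foll t1 [-])
[5] deliver 1→2 → N2(lead t1 [-])
[6] deliver 2→3 → N3(foll t1 [-])
[7] deliver 3→2 → ∅
[8] propose(2,'q') → N2(lead t1 [q])
[9] deliver 2→1 → N1(foll t1 [q])
[10] deliver 1→2 → ∅
[11] deliver 2→4 → N4(foll t1 [q])
[12] deliver 4→2 → ∅
[13] deliver 2→4 → ∅
[14] deliver 1→2 → ∅
[15] deliver 2→0 → N0(foll t1 [-])
[16] deliver 0→1 → ∅
[17] crash(4) → N4(✗foll t1 [q])
[18] propose(2,'y') → N2(lead t1 [q,y])
[19] deliver 2→3 → N3(foll t1 [q])
[20] deliver 3→2 → ∅
[21] deliver 2→1 → N1(foll t1 [q,y])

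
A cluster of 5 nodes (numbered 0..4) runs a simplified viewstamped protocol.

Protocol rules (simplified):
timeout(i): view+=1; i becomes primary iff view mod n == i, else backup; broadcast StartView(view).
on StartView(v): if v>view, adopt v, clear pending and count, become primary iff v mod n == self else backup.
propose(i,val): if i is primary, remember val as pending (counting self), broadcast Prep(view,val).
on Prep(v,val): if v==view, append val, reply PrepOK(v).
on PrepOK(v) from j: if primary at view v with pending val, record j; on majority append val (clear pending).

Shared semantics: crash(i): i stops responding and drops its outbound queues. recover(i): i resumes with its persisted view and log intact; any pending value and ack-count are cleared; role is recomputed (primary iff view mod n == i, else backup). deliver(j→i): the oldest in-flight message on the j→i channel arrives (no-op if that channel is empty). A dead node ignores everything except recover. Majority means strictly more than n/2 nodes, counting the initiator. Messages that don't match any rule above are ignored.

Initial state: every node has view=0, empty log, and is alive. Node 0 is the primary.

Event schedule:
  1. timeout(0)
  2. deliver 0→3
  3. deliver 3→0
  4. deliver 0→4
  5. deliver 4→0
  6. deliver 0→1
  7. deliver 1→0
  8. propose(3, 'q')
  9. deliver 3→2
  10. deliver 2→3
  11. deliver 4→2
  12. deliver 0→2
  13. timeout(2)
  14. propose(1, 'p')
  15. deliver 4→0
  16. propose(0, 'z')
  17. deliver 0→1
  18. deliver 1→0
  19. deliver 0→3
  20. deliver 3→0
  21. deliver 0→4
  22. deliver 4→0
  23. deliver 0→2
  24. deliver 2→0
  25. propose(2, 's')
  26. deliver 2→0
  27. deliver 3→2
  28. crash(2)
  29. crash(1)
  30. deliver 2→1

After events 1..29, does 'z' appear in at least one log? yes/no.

e1 timeout(0): 0[back,v=1,-]
e2 deliver 0→3: 3[back,v=1,-]
e3 deliver 3→0: ·
e4 deliver 0→4: 4[back,v=1,-]
e5 deliver 4→0: ·
e6 deliver 0→1: 1[prim,v=1,-]
e7 deliver 1→0: ·
e8 propose(3,'q'): ·
e9 deliver 3→2: ·
e10 deliver 2→3: ·
e11 deliver 4→2: ·
e12 deliver 0→2: 2[back,v=1,-]
e13 timeout(2): 2[prim,v=2,-]
e14 propose(1,'p'): ·
e15 deliver 4→0: ·
e16 propose(0,'z'): ·
e17 deliver 0→1: ·
e18 deliver 1→0: 0[back,v=1,p]
e19 deliver 0→3: ·
e20 deliver 3→0: ·
e21 deliver 0→4: ·
e22 deliver 4→0: ·
e23 deliver 0→2: ·
e24 deliver 2→0: 0[back,v=2,p]
e25 propose(2,'s'): ·
e26 deliver 2→0: 0[back,v=2,p,s]
e27 deliver 3→2: ·
e28 crash(2): 2[✗prim,v=2,-]
e29 crash(1): 1[✗prim,v=1,-]

no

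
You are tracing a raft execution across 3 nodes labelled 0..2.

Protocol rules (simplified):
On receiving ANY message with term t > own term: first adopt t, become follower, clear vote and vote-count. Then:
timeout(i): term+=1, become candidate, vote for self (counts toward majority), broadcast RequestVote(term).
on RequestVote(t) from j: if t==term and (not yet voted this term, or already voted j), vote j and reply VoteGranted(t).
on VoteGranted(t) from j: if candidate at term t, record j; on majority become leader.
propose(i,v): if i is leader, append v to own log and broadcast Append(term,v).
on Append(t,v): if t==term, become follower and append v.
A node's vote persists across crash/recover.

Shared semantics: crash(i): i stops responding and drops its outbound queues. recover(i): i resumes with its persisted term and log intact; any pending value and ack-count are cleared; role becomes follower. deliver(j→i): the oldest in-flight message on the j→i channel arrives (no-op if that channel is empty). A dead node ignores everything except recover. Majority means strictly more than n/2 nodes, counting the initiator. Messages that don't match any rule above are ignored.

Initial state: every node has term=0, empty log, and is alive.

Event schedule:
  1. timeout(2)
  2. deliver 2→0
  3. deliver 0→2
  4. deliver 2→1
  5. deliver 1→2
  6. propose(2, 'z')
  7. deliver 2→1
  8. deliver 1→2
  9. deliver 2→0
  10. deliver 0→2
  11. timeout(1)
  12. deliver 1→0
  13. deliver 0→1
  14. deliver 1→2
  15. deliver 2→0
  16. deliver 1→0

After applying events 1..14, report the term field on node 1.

step 1 timeout(2): 2={cand,t=1,log=-}
step 2 deliver 2→0: 0={foll,t=1,log=-}
step 3 deliver 0→2: 2={lead,t=1,log=-}
step 4 deliver 2→1: 1={foll,t=1,log=-}
step 5 deliver 1→2: —
step 6 propose(2,'z'): 2={lead,t=1,log=z}
step 7 deliver 2→1: 1={foll,t=1,log=z}
step 8 deliver 1→2: —
step 9 deliver 2→0: 0={foll,t=1,log=z}
step 10 deliver 0→2: —
step 11 timeout(1): 1={cand,t=2,log=z}
step 12 deliver 1→0: 0={foll,t=2,log=z}
step 13 deliver 0→1: 1={lead,t=2,log=z}
step 14 deliver 1→2: 2={foll,t=2,log=z}

2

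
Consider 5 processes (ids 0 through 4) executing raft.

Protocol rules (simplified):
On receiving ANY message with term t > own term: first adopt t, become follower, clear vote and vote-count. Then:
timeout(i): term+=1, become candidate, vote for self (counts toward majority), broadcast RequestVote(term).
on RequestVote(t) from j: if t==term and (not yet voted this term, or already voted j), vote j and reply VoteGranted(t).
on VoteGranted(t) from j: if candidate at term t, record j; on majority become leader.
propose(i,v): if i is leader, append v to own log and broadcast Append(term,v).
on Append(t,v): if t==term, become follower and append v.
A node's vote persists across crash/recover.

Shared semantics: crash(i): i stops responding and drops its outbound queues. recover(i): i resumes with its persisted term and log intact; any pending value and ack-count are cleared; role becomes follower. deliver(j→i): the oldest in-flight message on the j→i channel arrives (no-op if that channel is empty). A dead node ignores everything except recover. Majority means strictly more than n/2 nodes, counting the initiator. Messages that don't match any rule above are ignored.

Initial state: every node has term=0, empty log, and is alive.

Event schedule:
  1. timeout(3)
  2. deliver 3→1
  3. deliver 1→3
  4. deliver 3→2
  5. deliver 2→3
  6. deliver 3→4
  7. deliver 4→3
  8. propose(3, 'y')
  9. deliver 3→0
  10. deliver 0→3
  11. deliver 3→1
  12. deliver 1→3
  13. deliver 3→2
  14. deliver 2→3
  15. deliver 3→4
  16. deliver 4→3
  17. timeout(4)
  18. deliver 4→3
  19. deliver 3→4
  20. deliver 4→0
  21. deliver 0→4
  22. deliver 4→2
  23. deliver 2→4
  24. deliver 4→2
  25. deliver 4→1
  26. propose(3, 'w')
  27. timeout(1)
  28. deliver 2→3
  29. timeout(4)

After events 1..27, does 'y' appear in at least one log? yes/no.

after 1 — timeout(3): n3:cand/t1/[-]
after 2 — deliver 3→1: n1:foll/t1/[-]
after 3 — deliver 1→3: ·
after 4 — deliver 3→2: n2:foll/t1/[-]
after 5 — deliver 2→3: n3:lead/t1/[-]
after 6 — deliver 3→4: n4:foll/t1/[-]
after 7 — deliver 4→3: ·
after 8 — propose(3,'y'): n3:lead/t1/[y]
after 9 — deliver 3→0: n0:foll/t1/[-]
after 10 — deliver 0→3: ·
after 11 — deliver 3→1: n1:foll/t1/[y]
after 12 — deliver 1→3: ·
after 13 — deliver 3→2: n2:foll/t1/[y]
after 14 — deliver 2→3: ·
after 15 — deliver 3→4: n4:foll/t1/[y]
after 16 — deliver 4→3: ·
after 17 — timeout(4): n4:cand/t2/[y]
after 18 — deliver 4→3: n3:foll/t2/[y]
after 19 — deliver 3→4: ·
after 20 — deliver 4→0: n0:foll/t2/[-]
after 21 — deliver 0→4: n4:lead/t2/[y]
after 22 — deliver 4→2: n2:foll/t2/[y]
after 23 — deliver 2→4: ·
after 24 — deliver 4→2: ·
after 25 — deliver 4→1: n1:foll/t2/[y]
after 26 — propose(3,'w'): ·
after 27 — timeout(1): n1:cand/t3/[y]

yes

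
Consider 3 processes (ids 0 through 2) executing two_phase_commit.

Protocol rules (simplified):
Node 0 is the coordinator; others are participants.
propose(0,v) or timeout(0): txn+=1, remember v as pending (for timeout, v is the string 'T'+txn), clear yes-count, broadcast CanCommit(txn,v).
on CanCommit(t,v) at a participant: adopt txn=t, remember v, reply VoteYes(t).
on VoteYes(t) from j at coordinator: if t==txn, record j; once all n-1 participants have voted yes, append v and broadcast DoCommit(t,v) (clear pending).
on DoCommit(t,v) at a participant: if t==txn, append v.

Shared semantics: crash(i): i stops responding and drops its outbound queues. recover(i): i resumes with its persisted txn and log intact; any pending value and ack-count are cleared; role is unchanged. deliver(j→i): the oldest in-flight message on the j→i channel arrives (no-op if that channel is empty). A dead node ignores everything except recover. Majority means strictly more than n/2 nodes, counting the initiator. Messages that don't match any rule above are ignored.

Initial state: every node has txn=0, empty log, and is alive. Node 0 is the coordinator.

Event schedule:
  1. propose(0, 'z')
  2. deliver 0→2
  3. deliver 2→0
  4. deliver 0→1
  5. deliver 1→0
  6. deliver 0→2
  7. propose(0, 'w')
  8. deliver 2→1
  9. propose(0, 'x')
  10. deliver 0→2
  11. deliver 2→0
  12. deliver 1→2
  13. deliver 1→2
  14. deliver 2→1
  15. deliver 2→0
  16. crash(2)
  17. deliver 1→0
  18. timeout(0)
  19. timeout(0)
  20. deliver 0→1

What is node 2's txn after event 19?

2

1. propose(0,'z'):  <0:coor t1 ->
2. deliver 0→2:  <2:part t1 ->
3. deliver 2→0:  nop
4. deliver 0→1:  <1:part t1 ->
5. deliver 1→0:  <0:coor t1 z>
6. deliver 0→2:  <2:part t1 z>
7. propose(0,'w'):  <0:coor t2 z>
8. deliver 2→1:  nop
9. propose(0,'x'):  <0:coor t3 z>
10. deliver 0→2:  <2:part t2 z>
11. deliver 2→0:  nop
12. deliver 1→2:  nop
13. deliver 1→2:  nop
14. deliver 2→1:  nop
15. deliver 2→0:  nop
16. crash(2):  <2:✗part t2 z>
17. deliver 1→0:  nop
18. timeout(0):  <0:coor t4 z>
19. timeout(0):  <0:coor t5 z>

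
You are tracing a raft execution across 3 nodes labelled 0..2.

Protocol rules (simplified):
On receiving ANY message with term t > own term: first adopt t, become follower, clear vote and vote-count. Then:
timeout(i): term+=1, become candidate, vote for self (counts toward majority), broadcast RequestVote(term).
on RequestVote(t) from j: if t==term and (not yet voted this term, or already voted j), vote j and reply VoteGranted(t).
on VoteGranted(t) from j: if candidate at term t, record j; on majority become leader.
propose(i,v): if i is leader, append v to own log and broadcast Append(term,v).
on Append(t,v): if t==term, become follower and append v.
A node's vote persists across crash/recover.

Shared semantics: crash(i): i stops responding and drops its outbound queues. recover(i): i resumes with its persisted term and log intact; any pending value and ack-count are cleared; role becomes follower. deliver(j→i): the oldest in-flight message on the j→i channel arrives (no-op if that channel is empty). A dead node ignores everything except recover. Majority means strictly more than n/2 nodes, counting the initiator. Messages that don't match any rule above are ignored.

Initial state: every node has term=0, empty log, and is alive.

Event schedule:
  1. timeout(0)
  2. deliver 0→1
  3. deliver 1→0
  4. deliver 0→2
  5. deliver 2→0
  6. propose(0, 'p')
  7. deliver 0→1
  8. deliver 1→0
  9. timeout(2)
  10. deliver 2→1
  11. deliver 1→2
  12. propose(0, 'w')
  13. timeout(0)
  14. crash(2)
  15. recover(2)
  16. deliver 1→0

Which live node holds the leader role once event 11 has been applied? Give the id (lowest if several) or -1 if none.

0

step 1 timeout(0): 0={cand,t=1,log=-}
step 2 deliver 0→1: 1={foll,t=1,log=-}
step 3 deliver 1→0: 0={lead,t=1,log=-}
step 4 deliver 0→2: 2={foll,t=1,log=-}
step 5 deliver 2→0: —
step 6 propose(0,'p'): 0={lead,t=1,log=p}
step 7 deliver 0→1: 1={foll,t=1,log=p}
step 8 deliver 1→0: —
step 9 timeout(2): 2={cand,t=2,log=-}
step 10 deliver 2→1: 1={foll,t=2,log=p}
step 11 deliver 1→2: 2={lead,t=2,log=-}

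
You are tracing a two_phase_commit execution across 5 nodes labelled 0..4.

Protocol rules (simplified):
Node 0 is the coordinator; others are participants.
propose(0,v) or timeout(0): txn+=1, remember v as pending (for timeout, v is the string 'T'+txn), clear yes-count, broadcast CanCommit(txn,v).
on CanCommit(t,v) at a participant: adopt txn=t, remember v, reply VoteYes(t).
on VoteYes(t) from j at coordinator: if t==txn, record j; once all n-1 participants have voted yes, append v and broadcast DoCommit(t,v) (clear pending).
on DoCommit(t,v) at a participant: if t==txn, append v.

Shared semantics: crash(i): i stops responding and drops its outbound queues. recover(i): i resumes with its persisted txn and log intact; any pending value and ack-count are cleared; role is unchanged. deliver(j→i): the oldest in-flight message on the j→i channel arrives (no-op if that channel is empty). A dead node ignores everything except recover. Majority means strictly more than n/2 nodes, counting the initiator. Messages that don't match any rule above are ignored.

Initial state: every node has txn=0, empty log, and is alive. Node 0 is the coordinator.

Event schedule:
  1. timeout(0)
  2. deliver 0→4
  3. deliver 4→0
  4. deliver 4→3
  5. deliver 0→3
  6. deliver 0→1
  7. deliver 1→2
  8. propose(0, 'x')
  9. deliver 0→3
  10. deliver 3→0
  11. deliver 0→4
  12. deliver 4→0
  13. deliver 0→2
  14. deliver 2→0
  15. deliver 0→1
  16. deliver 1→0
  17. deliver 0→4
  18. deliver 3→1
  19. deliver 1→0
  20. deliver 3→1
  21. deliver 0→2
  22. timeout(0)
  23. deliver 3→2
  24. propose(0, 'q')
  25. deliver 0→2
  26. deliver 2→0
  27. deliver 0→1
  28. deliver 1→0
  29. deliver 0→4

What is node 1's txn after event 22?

2

[1] timeout(0) → N0(coor t1 [-])
[2] deliver 0→4 → N4(part t1 [-])
[3] deliver 4→0 → ∅
[4] deliver 4→3 → ∅
[5] deliver 0→3 → N3(part t1 [-])
[6] deliver 0→1 → N1(part t1 [-])
[7] deliver 1→2 → ∅
[8] propose(0,'x') → N0(coor t2 [-])
[9] deliver 0→3 → N3(part t2 [-])
[10] deliver 3→0 → ∅
[11] deliver 0→4 → N4(part t2 [-])
[12] deliver 4→0 → ∅
[13] deliver 0→2 → N2(part t1 [-])
[14] deliver 2→0 → ∅
[15] deliver 0→1 → N1(part t2 [-])
[16] deliver 1→0 → ∅
[17] deliver 0→4 → ∅
[18] deliver 3→1 → ∅
[19] deliver 1→0 → ∅
[20] deliver 3→1 → ∅
[21] deliver 0→2 → N2(part t2 [-])
[22] timeout(0) → N0(coor t3 [-])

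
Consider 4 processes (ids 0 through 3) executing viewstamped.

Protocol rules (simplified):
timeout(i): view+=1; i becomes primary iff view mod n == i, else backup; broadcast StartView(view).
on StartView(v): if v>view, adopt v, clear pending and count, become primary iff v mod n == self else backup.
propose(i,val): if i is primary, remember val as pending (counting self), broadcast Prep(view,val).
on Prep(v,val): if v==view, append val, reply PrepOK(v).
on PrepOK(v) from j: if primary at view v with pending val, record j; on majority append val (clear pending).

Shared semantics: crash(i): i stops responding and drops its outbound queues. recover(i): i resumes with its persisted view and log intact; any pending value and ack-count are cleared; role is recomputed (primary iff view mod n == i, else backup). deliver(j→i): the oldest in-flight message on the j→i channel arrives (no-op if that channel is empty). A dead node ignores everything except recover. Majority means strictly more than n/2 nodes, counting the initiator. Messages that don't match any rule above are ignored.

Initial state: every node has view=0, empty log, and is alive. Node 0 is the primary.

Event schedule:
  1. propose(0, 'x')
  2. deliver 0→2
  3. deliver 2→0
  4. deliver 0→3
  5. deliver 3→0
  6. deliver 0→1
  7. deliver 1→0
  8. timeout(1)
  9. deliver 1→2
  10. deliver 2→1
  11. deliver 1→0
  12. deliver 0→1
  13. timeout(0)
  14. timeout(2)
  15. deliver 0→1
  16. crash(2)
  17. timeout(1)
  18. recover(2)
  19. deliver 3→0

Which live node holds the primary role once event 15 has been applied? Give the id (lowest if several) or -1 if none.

after 1 — propose(0,'x'): ·
after 2 — deliver 0→2: n2:back/v0/[x]
after 3 — deliver 2→0: ·
after 4 — deliver 0→3: n3:back/v0/[x]
after 5 — deliver 3→0: n0:prim/v0/[x]
after 6 — deliver 0→1: n1:back/v0/[x]
after 7 — deliver 1→0: ·
after 8 — timeout(1): n1:prim/v1/[x]
after 9 — deliver 1→2: n2:back/v1/[x]
after 10 — deliver 2→1: ·
after 11 — deliver 1→0: n0:back/v1/[x]
after 12 — deliver 0→1: ·
after 13 — timeout(0): n0:back/v2/[x]
after 14 — timeout(2): n2:prim/v2/[x]
after 15 — deliver 0→1: n1:back/v2/[x]

2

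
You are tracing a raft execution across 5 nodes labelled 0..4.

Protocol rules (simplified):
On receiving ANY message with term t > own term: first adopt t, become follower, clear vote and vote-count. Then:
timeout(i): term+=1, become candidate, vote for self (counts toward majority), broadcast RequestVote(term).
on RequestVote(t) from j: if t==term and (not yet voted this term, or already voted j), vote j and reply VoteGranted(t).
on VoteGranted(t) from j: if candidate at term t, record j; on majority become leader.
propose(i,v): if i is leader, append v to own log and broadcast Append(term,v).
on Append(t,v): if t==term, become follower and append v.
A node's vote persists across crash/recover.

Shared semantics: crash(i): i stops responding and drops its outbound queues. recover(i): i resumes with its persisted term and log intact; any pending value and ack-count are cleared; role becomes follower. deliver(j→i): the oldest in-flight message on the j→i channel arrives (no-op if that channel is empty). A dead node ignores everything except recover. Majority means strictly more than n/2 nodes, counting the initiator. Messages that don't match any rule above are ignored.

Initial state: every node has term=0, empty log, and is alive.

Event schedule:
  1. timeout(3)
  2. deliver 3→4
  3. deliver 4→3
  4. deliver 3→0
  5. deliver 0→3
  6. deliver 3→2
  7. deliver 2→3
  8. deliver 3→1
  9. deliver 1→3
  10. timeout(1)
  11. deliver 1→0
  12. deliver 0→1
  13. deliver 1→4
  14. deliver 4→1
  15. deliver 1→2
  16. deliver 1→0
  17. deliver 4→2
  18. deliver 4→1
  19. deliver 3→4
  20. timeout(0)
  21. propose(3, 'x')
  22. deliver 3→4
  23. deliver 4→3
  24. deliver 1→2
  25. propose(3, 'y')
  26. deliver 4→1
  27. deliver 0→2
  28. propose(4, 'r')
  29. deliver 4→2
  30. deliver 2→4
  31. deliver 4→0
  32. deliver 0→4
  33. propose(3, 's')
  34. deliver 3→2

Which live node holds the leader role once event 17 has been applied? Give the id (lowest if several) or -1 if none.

after 1 — timeout(3): n3:cand/t1/[-]
after 2 — deliver 3→4: n4:foll/t1/[-]
after 3 — deliver 4→3: ·
after 4 — deliver 3→0: n0:foll/t1/[-]
after 5 — deliver 0→3: n3:lead/t1/[-]
after 6 — deliver 3→2: n2:foll/t1/[-]
after 7 — deliver 2→3: ·
after 8 — deliver 3→1: n1:foll/t1/[-]
after 9 — deliver 1→3: ·
after 10 — timeout(1): n1:cand/t2/[-]
after 11 — deliver 1→0: n0:foll/t2/[-]
after 12 — deliver 0→1: ·
after 13 — deliver 1→4: n4:foll/t2/[-]
after 14 — deliver 4→1: n1:lead/t2/[-]
after 15 — deliver 1→2: n2:foll/t2/[-]
after 16 — deliver 1→0: ·
after 17 — deliver 4→2: ·

1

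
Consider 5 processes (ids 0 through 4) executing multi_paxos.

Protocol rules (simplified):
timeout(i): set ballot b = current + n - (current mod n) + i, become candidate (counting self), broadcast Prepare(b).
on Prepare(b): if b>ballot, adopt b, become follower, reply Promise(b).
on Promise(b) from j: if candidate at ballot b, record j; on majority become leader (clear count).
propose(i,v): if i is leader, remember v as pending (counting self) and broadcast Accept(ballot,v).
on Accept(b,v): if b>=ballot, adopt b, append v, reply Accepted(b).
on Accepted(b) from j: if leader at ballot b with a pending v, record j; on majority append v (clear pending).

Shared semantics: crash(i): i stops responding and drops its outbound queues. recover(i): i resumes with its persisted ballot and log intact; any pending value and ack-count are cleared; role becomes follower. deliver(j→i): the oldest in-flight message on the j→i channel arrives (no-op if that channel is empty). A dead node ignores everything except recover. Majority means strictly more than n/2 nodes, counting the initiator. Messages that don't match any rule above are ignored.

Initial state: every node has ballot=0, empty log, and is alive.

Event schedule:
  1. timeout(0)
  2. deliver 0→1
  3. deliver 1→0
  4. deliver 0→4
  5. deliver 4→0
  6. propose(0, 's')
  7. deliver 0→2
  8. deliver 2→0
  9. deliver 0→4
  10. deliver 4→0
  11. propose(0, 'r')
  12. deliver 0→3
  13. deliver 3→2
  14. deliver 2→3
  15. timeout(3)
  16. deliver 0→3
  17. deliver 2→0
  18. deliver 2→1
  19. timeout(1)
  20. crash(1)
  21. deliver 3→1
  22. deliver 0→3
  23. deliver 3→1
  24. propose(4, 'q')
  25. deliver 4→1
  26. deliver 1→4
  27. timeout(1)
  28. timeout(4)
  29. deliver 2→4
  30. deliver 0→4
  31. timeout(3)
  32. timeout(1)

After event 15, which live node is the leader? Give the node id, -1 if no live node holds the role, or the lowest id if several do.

0

e1 timeout(0): 0[cand,b=5,-]
e2 deliver 0→1: 1[foll,b=5,-]
e3 deliver 1→0: ·
e4 deliver 0→4: 4[foll,b=5,-]
e5 deliver 4→0: 0[lead,b=5,-]
e6 propose(0,'s'): ·
e7 deliver 0→2: 2[foll,b=5,-]
e8 deliver 2→0: ·
e9 deliver 0→4: 4[foll,b=5,s]
e10 deliver 4→0: ·
e11 propose(0,'r'): ·
e12 deliver 0→3: 3[foll,b=5,-]
e13 deliver 3→2: ·
e14 deliver 2→3: ·
e15 timeout(3): 3[cand,b=13,-]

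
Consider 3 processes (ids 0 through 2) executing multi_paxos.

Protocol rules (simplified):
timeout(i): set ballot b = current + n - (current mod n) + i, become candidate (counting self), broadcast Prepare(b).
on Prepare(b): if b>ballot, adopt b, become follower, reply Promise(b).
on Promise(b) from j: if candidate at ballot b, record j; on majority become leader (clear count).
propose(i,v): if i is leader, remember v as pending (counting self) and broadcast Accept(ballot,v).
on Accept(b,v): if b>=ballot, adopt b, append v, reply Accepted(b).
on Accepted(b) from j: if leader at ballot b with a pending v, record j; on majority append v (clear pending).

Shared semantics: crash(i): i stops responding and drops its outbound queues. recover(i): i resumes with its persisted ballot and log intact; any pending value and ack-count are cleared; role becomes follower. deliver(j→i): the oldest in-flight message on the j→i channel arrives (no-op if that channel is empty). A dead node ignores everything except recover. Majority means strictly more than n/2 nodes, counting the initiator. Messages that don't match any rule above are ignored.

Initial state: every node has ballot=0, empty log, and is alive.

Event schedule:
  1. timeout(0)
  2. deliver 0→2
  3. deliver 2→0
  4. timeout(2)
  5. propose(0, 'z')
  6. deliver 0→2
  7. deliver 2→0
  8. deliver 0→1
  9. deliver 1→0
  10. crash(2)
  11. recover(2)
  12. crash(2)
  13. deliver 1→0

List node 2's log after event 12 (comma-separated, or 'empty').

[1] timeout(0) → N0(cand b3 [-])
[2] deliver 0→2 → N2(foll b3 [-])
[3] deliver 2→0 → N0(lead b3 [-])
[4] timeout(2) → N2(cand b8 [-])
[5] propose(0,'z') → ∅
[6] deliver 0→2 → ∅
[7] deliver 2→0 → N0(foll b8 [-])
[8] deliver 0→1 → N1(foll b3 [-])
[9] deliver 1→0 → ∅
[10] crash(2) → N2(✗cand b8 [-])
[11] recover(2) → N2(foll b8 [-])
[12] crash(2) → N2(✗foll b8 [-])

empty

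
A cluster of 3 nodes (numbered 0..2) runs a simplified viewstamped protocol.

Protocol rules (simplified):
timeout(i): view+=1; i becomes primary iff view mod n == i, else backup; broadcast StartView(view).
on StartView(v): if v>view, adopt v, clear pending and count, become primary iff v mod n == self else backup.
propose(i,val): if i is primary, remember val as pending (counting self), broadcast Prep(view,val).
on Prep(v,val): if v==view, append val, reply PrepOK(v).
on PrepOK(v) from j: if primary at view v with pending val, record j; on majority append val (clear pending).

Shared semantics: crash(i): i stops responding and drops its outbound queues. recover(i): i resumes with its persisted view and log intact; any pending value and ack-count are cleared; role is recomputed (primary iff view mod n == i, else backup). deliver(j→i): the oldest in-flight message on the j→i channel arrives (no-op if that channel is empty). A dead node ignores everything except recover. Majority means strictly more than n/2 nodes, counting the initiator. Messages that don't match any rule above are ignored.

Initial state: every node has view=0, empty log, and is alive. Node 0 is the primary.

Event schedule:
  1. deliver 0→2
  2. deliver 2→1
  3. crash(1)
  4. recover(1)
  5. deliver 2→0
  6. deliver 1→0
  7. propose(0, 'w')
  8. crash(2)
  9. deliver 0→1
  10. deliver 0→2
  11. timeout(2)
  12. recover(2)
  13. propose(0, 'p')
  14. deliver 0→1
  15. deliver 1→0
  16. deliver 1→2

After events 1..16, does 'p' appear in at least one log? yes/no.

yes

[1] deliver 0→2 → ∅
[2] deliver 2→1 → ∅
[3] crash(1) → N1(✗back v0 [-])
[4] recover(1) → N1(back v0 [-])
[5] deliver 2→0 → ∅
[6] deliver 1→0 → ∅
[7] propose(0,'w') → ∅
[8] crash(2) → N2(✗back v0 [-])
[9] deliver 0→1 → N1(back v0 [w])
[10] deliver 0→2 → ∅
[11] timeout(2) → ∅
[12] recover(2) → N2(back v0 [-])
[13] propose(0,'p') → ∅
[14] deliver 0→1 → N1(back v0 [w,p])
[15] deliver 1→0 → N0(prim v0 [p])
[16] deliver 1→2 → ∅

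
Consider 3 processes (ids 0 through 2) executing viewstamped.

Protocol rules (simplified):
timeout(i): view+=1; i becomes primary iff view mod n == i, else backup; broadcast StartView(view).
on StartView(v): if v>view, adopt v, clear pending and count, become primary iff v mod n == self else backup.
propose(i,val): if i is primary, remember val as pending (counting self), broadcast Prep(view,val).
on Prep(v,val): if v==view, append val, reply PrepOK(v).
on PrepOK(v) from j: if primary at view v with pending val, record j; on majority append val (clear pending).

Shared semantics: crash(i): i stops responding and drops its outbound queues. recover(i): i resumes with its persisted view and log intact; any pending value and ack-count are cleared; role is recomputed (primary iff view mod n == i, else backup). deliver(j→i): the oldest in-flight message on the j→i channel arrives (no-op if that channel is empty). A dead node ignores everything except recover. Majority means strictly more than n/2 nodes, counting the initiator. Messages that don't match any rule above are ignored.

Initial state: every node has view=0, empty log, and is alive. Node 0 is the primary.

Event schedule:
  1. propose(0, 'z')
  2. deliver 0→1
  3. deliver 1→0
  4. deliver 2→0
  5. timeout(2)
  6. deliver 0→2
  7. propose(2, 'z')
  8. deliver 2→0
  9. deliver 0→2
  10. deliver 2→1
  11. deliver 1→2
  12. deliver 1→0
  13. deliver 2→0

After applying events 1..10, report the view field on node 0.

step 1 propose(0,'z'): —
step 2 deliver 0→1: 1={back,v=0,log=z}
step 3 deliver 1→0: 0={prim,v=0,log=z}
step 4 deliver 2→0: —
step 5 timeout(2): 2={back,v=1,log=-}
step 6 deliver 0→2: —
step 7 propose(2,'z'): —
step 8 deliver 2→0: 0={back,v=1,log=z}
step 9 deliver 0→2: —
step 10 deliver 2→1: 1={prim,v=1,log=z}

1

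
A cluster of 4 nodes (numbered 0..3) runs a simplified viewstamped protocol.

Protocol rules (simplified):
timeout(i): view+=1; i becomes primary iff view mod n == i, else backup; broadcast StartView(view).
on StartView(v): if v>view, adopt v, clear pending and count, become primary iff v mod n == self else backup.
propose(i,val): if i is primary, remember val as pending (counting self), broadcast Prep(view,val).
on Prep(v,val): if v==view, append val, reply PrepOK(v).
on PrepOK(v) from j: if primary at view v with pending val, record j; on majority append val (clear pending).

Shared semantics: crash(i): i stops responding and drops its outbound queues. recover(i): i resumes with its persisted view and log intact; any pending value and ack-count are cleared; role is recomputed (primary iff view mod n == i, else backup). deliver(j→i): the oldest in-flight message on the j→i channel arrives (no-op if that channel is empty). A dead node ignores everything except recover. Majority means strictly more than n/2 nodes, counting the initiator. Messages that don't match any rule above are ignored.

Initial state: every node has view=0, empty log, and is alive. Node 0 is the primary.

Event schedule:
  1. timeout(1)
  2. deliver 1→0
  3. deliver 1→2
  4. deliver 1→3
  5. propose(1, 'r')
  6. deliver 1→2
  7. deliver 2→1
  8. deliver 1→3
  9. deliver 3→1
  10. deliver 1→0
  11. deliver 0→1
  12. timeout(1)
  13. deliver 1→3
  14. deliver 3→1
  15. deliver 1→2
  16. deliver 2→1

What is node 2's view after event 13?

1. timeout(1):  <1:prim v1 ->
2. deliver 1→0:  <0:back v1 ->
3. deliver 1→2:  <2:back v1 ->
4. deliver 1→3:  <3:back v1 ->
5. propose(1,'r'):  nop
6. deliver 1→2:  <2:back v1 r>
7. deliver 2→1:  nop
8. deliver 1→3:  <3:back v1 r>
9. deliver 3→1:  <1:prim v1 r>
10. deliver 1→0:  <0:back v1 r>
11. deliver 0→1:  nop
12. timeout(1):  <1:back v2 r>
13. deliver 1→3:  <3:back v2 r>

1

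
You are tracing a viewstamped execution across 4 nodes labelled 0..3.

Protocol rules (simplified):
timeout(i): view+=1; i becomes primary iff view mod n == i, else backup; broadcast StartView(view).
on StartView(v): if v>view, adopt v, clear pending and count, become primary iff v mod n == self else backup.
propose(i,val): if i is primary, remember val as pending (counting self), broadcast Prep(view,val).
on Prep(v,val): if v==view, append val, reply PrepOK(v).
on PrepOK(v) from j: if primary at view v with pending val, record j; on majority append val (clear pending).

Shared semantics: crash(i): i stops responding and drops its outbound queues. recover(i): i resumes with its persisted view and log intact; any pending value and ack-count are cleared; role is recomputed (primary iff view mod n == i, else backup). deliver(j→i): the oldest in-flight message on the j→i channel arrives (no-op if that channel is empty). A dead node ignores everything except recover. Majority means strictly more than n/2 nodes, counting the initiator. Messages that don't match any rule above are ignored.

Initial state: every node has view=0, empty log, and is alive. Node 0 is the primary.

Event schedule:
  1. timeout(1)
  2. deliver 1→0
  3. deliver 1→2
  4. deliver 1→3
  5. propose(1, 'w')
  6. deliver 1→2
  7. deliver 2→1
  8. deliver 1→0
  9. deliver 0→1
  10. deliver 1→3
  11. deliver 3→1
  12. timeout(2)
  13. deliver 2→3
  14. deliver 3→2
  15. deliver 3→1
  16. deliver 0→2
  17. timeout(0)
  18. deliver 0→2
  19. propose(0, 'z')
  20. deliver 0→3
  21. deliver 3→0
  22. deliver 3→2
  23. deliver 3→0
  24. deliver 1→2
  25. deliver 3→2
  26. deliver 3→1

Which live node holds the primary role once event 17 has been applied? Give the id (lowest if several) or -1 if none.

1

after 1 — timeout(1): n1:prim/v1/[-]
after 2 — deliver 1→0: n0:back/v1/[-]
after 3 — deliver 1→2: n2:back/v1/[-]
after 4 — deliver 1→3: n3:back/v1/[-]
after 5 — propose(1,'w'): ·
after 6 — deliver 1→2: n2:back/v1/[w]
after 7 — deliver 2→1: ·
after 8 — deliver 1→0: n0:back/v1/[w]
after 9 — deliver 0→1: n1:prim/v1/[w]
after 10 — deliver 1→3: n3:back/v1/[w]
after 11 — deliver 3→1: ·
after 12 — timeout(2): n2:prim/v2/[w]
after 13 — deliver 2→3: n3:back/v2/[w]
after 14 — deliver 3→2: ·
after 15 — deliver 3→1: ·
after 16 — deliver 0→2: ·
after 17 — timeout(0): n0:back/v2/[w]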